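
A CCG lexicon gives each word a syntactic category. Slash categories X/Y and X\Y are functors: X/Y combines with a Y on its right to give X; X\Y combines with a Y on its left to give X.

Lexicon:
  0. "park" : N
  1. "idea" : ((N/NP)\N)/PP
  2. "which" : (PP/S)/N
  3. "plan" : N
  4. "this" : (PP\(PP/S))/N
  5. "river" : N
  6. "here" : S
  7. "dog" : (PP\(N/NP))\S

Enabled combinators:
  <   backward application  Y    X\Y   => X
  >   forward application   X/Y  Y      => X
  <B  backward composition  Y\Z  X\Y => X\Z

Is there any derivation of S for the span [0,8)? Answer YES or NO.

N ((N/NP)\N)/PP (PP/S)/N N (PP\(PP/S))/N N S (PP\(N/NP))\S
CKY chart[0,8] = {PP}; S ∉ chart

NO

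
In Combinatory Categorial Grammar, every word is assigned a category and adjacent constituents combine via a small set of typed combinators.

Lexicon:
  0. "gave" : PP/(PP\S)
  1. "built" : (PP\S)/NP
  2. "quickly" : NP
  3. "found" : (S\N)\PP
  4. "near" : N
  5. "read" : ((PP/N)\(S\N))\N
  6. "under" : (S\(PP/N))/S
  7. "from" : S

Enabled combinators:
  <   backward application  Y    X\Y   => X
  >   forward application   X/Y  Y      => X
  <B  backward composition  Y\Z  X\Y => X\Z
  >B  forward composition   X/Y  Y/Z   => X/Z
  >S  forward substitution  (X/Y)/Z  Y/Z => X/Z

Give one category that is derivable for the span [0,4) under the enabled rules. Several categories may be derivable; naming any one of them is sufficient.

[0,8] S   <
  [0,6] PP/N   <
    [0,4] S\N   <
      [0,3] PP   >
        [0,2] PP/NP   >B
          [0,1] "gave" : PP/(PP\S)
          [1,2] "built" : (PP\S)/NP
        [2,3] "quickly" : NP
      [3,4] "found" : (S\N)\PP
    [4,6] (PP/N)\(S\N)   <
      [4,5] "near" : N
      [5,6] "read" : ((PP/N)\(S\N))\N
  [6,8] S\(PP/N)   >
    [6,7] "under" : (S\(PP/N))/S
    [7,8] "from" : S

S\N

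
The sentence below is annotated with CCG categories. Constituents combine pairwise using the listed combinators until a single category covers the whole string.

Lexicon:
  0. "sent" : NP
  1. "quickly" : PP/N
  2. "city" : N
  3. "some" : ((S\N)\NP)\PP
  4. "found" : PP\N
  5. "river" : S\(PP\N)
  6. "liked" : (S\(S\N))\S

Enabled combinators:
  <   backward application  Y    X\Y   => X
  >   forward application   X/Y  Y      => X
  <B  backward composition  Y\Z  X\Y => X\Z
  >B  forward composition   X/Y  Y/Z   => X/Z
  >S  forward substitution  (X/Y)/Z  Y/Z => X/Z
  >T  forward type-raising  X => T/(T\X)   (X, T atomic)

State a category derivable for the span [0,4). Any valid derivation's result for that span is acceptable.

[0,7] S   <
  [0,4] S\N   <
    [0,1] "sent" : NP
    [1,4] (S\N)\NP   <
      [1,3] PP   >
        [1,2] "quickly" : PP/N
        [2,3] "city" : N
      [3,4] "some" : ((S\N)\NP)\PP
  [4,7] S\(S\N)   <
    [4,6] S   <
      [4,5] "found" : PP\N
      [5,6] "river" : S\(PP\N)
    [6,7] "liked" : (S\(S\N))\S

S\N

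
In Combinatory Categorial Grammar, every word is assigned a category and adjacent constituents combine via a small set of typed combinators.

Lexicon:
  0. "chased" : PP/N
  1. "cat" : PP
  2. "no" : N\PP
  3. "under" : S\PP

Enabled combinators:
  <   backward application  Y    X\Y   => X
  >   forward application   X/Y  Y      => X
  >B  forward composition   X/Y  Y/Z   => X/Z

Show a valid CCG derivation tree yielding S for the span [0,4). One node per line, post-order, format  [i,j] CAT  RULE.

[0,4] S   <
  [0,3] PP   >
    [0,1] "chased" : PP/N
    [1,3] N   <
      [1,2] "cat" : PP
      [2,3] "no" : N\PP
  [3,4] "under" : S\PP

[0,1] PP/N  lex  "chased"
[1,2] PP  lex  "cat"
[2,3] N\PP  lex  "no"
[1,3] N  <  k=2
[0,3] PP  >  k=1
[3,4] S\PP  lex  "under"
[0,4] S  <  k=3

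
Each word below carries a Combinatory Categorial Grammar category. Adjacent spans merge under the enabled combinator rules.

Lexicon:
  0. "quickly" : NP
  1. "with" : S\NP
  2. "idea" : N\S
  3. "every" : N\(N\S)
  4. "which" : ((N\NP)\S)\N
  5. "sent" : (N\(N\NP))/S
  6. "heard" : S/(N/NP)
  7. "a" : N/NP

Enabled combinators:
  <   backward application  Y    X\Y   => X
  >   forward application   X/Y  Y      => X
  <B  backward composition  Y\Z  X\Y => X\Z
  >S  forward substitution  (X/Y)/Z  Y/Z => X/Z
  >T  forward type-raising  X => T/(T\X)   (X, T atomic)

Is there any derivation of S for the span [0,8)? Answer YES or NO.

NO

NP S\NP N\S N\(N\S) ((N\NP)\S)\N (N\(N\NP))/S S/(N/NP) N/NP
CKY chart[0,8] = {N, N/(N\N), NP/(NP\N), PP/(PP\N), S/(S\N)}; S ∉ chart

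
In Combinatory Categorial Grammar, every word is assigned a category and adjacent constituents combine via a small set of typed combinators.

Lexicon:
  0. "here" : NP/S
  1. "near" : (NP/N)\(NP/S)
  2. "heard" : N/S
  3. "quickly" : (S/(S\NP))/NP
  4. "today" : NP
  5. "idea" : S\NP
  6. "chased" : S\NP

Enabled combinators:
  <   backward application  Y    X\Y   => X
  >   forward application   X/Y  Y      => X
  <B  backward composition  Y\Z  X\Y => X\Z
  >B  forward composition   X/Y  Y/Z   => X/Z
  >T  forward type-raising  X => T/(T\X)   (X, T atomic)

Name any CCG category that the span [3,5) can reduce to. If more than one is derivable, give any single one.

S/(S\NP)

[0,7] S   <
  [0,6] NP   >
    [0,3] NP/S   >B
      [0,2] NP/N   <
        [0,1] "here" : NP/S
        [1,2] "near" : (NP/N)\(NP/S)
      [2,3] "heard" : N/S
    [3,6] S   >
      [3,5] S/(S\NP)   >
        [3,4] "quickly" : (S/(S\NP))/NP
        [4,5] "today" : NP
      [5,6] "idea" : S\NP
  [6,7] "chased" : S\NP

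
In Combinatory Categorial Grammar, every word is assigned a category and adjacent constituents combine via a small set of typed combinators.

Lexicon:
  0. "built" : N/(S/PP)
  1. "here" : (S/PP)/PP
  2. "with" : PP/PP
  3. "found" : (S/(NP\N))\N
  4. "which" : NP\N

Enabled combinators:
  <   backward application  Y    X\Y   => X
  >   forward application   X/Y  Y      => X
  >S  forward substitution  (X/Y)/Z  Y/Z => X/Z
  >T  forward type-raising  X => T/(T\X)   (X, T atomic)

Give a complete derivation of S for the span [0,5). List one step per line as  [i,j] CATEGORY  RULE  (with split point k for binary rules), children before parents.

[0,5] S   >
  [0,4] S/(NP\N)   <
    [0,3] N   >
      [0,1] "built" : N/(S/PP)
      [1,3] S/PP   >S
        [1,2] "here" : (S/PP)/PP
        [2,3] "with" : PP/PP
    [3,4] "found" : (S/(NP\N))\N
  [4,5] "which" : NP\N

[0,1] N/(S/PP)  lex  "built"
[1,2] (S/PP)/PP  lex  "here"
[2,3] PP/PP  lex  "with"
[1,3] S/PP  >S  k=2
[0,3] N  >  k=1
[3,4] (S/(NP\N))\N  lex  "found"
[0,4] S/(NP\N)  <  k=3
[4,5] NP\N  lex  "which"
[0,5] S  >  k=4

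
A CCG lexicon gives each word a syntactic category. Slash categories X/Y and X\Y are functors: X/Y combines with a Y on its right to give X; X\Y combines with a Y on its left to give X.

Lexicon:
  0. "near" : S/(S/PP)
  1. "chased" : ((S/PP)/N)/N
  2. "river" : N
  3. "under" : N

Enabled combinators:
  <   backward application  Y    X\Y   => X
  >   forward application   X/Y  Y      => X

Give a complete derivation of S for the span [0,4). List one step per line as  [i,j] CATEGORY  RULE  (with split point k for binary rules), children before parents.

[0,1] S/(S/PP)  lex  "near"
[1,2] ((S/PP)/N)/N  lex  "chased"
[2,3] N  lex  "river"
[1,3] (S/PP)/N  >  k=2
[3,4] N  lex  "under"
[1,4] S/PP  >  k=3
[0,4] S  >  k=1

[0,4] S   >
  [0,1] "near" : S/(S/PP)
  [1,4] S/PP   >
    [1,3] (S/PP)/N   >
      [1,2] "chased" : ((S/PP)/N)/N
      [2,3] "river" : N
    [3,4] "under" : N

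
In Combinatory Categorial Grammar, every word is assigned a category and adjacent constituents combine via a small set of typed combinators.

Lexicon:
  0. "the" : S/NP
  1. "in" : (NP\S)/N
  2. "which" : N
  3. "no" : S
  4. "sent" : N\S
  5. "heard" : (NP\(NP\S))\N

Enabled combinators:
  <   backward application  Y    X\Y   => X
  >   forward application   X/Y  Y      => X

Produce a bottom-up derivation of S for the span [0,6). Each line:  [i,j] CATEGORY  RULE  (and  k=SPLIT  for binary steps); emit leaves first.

[0,6] S   >
  [0,1] "the" : S/NP
  [1,6] NP   <
    [1,3] NP\S   >
      [1,2] "in" : (NP\S)/N
      [2,3] "which" : N
    [3,6] NP\(NP\S)   <
      [3,5] N   <
        [3,4] "no" : S
        [4,5] "sent" : N\S
      [5,6] "heard" : (NP\(NP\S))\N

[0,1] S/NP  lex  "the"
[1,2] (NP\S)/N  lex  "in"
[2,3] N  lex  "which"
[1,3] NP\S  >  k=2
[3,4] S  lex  "no"
[4,5] N\S  lex  "sent"
[3,5] N  <  k=4
[5,6] (NP\(NP\S))\N  lex  "heard"
[3,6] NP\(NP\S)  <  k=5
[1,6] NP  <  k=3
[0,6] S  >  k=1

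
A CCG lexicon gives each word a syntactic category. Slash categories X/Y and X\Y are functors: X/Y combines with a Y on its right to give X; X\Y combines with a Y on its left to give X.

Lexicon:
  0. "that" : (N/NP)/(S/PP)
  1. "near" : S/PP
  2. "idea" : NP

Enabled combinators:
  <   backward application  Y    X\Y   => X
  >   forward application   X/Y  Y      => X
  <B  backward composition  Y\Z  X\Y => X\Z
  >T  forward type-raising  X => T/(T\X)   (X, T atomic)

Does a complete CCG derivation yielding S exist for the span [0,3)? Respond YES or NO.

NO

(N/NP)/(S/PP) S/PP NP
CKY chart[0,3] = {N, N/(N\N), NP/(NP\N), PP/(PP\N), S/(S\N)}; S ∉ chart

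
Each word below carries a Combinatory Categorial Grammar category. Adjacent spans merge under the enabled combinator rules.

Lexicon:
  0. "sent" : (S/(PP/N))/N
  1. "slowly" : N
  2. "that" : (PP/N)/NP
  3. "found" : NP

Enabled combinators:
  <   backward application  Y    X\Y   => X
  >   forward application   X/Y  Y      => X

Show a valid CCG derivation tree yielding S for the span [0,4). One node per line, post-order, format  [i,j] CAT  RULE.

[0,1] (S/(PP/N))/N  lex  "sent"
[1,2] N  lex  "slowly"
[0,2] S/(PP/N)  >  k=1
[2,3] (PP/N)/NP  lex  "that"
[3,4] NP  lex  "found"
[2,4] PP/N  >  k=3
[0,4] S  >  k=2

[0,4] S   >
  [0,2] S/(PP/N)   >
    [0,1] "sent" : (S/(PP/N))/N
    [1,2] "slowly" : N
  [2,4] PP/N   >
    [2,3] "that" : (PP/N)/NP
    [3,4] "found" : NP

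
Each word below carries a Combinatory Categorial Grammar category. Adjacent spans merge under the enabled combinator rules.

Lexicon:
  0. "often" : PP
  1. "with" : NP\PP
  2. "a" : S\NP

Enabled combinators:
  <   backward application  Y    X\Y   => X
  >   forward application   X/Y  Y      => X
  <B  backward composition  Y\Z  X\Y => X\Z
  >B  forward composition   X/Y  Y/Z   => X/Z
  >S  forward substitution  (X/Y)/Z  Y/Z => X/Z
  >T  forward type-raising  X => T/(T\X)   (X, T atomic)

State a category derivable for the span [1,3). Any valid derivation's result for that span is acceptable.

S\PP

[0,3] S   <
  [0,1] "often" : PP
  [1,3] S\PP   <B
    [1,2] "with" : NP\PP
    [2,3] "a" : S\NP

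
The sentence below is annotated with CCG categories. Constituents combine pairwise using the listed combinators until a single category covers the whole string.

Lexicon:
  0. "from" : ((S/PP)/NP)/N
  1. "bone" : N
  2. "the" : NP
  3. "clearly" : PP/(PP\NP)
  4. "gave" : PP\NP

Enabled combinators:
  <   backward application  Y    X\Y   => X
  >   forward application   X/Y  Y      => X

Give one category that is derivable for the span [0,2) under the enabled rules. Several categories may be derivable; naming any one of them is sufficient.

[0,5] S   >
  [0,3] S/PP   >
    [0,2] (S/PP)/NP   >
      [0,1] "from" : ((S/PP)/NP)/N
      [1,2] "bone" : N
    [2,3] "the" : NP
  [3,5] PP   >
    [3,4] "clearly" : PP/(PP\NP)
    [4,5] "gave" : PP\NP

(S/PP)/NP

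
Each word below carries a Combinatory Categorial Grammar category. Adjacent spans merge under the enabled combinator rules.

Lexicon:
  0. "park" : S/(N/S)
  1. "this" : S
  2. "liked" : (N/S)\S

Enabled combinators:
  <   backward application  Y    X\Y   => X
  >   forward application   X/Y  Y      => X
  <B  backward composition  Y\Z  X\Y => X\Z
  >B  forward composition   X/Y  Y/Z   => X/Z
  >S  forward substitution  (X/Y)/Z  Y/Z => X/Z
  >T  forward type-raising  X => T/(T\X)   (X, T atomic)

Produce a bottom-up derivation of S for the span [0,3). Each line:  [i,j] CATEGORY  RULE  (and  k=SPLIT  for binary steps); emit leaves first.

[0,1] S/(N/S)  lex  "park"
[1,2] S  lex  "this"
[2,3] (N/S)\S  lex  "liked"
[1,3] N/S  <  k=2
[0,3] S  >  k=1

[0,3] S   >
  [0,1] "park" : S/(N/S)
  [1,3] N/S   <
    [1,2] "this" : S
    [2,3] "liked" : (N/S)\S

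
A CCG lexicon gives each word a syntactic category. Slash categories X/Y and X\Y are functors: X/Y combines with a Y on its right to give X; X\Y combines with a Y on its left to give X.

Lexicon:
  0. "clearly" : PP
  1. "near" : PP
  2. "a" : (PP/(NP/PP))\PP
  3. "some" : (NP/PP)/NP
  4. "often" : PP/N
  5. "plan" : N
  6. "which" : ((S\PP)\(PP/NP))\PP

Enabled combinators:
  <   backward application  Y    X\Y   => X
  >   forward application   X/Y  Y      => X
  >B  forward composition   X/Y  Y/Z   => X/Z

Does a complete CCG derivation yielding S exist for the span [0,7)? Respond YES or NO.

[0,7] S   <
  [0,1] "clearly" : PP
  [1,7] S\PP   <
    [1,4] PP/NP   >B
      [1,3] PP/(NP/PP)   <
        [1,2] "near" : PP
        [2,3] "a" : (PP/(NP/PP))\PP
      [3,4] "some" : (NP/PP)/NP
    [4,7] (S\PP)\(PP/NP)   <
      [4,6] PP   >
        [4,5] "often" : PP/N
        [5,6] "plan" : N
      [6,7] "which" : ((S\PP)\(PP/NP))\PP

YES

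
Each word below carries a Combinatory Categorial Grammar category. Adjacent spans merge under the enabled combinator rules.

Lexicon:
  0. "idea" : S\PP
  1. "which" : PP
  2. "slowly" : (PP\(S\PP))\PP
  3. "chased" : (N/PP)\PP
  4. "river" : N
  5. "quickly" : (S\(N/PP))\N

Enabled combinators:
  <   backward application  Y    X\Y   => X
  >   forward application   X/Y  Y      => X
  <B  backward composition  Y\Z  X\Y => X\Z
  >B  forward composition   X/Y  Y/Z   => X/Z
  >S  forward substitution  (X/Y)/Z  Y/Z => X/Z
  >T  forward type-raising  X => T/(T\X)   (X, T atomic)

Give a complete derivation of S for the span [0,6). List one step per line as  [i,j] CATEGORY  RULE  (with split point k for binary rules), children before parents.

[0,1] S\PP  lex  "idea"
[1,2] PP  lex  "which"
[2,3] (PP\(S\PP))\PP  lex  "slowly"
[1,3] PP\(S\PP)  <  k=2
[0,3] PP  <  k=1
[3,4] (N/PP)\PP  lex  "chased"
[0,4] N/PP  <  k=3
[4,5] N  lex  "river"
[5,6] (S\(N/PP))\N  lex  "quickly"
[4,6] S\(N/PP)  <  k=5
[0,6] S  <  k=4

[0,6] S   <
  [0,4] N/PP   <
    [0,3] PP   <
      [0,1] "idea" : S\PP
      [1,3] PP\(S\PP)   <
        [1,2] "which" : PP
        [2,3] "slowly" : (PP\(S\PP))\PP
    [3,4] "chased" : (N/PP)\PP
  [4,6] S\(N/PP)   <
    [4,5] "river" : N
    [5,6] "quickly" : (S\(N/PP))\N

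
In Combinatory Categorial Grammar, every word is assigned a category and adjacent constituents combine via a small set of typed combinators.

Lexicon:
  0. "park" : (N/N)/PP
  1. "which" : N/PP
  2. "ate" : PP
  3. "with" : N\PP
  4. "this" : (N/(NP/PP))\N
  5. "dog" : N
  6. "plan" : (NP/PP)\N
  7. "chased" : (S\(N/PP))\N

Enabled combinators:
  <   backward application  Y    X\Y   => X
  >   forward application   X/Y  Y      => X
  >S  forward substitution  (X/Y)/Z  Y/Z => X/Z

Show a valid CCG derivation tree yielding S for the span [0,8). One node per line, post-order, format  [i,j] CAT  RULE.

[0,8] S   <
  [0,2] N/PP   >S
    [0,1] "park" : (N/N)/PP
    [1,2] "which" : N/PP
  [2,8] S\(N/PP)   <
    [2,7] N   >
      [2,5] N/(NP/PP)   <
        [2,4] N   <
          [2,3] "ate" : PP
          [3,4] "with" : N\PP
        [4,5] "this" : (N/(NP/PP))\N
      [5,7] NP/PP   <
        [5,6] "dog" : N
        [6,7] "plan" : (NP/PP)\N
    [7,8] "chased" : (S\(N/PP))\N

[0,1] (N/N)/PP  lex  "park"
[1,2] N/PP  lex  "which"
[0,2] N/PP  >S  k=1
[2,3] PP  lex  "ate"
[3,4] N\PP  lex  "with"
[2,4] N  <  k=3
[4,5] (N/(NP/PP))\N  lex  "this"
[2,5] N/(NP/PP)  <  k=4
[5,6] N  lex  "dog"
[6,7] (NP/PP)\N  lex  "plan"
[5,7] NP/PP  <  k=6
[2,7] N  >  k=5
[7,8] (S\(N/PP))\N  lex  "chased"
[2,8] S\(N/PP)  <  k=7
[0,8] S  <  k=2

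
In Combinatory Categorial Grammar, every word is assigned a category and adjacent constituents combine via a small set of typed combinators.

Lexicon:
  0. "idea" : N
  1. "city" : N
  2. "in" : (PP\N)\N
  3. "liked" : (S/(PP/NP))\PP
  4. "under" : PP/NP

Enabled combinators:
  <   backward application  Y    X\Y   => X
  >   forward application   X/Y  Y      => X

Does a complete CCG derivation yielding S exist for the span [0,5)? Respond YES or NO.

YES

[0,5] S   >
  [0,4] S/(PP/NP)   <
    [0,3] PP   <
      [0,1] "idea" : N
      [1,3] PP\N   <
        [1,2] "city" : N
        [2,3] "in" : (PP\N)\N
    [3,4] "liked" : (S/(PP/NP))\PP
  [4,5] "under" : PP/NP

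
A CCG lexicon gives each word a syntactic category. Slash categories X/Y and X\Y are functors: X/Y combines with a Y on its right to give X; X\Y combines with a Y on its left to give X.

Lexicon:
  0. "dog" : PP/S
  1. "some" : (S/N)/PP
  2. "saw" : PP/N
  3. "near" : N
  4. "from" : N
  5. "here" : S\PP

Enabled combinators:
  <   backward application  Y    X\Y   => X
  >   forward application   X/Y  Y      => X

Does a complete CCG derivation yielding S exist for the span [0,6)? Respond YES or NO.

[0,6] S   <
  [0,5] PP   >
    [0,1] "dog" : PP/S
    [1,5] S   >
      [1,4] S/N   >
        [1,2] "some" : (S/N)/PP
        [2,4] PP   >
          [2,3] "saw" : PP/N
          [3,4] "near" : N
      [4,5] "from" : N
  [5,6] "here" : S\PP

YES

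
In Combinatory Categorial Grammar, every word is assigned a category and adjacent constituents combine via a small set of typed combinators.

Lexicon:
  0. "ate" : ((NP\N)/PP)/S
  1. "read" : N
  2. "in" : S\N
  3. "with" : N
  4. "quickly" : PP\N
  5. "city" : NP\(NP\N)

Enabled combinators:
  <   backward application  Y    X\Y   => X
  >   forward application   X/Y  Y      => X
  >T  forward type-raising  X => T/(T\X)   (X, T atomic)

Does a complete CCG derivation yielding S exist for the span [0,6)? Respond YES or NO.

((NP\N)/PP)/S N S\N N PP\N NP\(NP\N)
CKY chart[0,6] = {N/(N\NP), NP, NP/(NP\NP), PP/(PP\NP), S/(S\NP)}; S ∉ chart

NO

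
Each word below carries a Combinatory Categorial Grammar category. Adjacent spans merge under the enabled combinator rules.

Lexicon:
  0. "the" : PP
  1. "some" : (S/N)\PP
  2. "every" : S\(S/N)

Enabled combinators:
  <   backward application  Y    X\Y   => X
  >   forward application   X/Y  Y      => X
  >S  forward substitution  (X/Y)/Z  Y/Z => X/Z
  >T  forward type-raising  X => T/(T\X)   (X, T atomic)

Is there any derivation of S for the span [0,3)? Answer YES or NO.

YES

[0,3] S   <
  [0,2] S/N   <
    [0,1] "the" : PP
    [1,2] "some" : (S/N)\PP
  [2,3] "every" : S\(S/N)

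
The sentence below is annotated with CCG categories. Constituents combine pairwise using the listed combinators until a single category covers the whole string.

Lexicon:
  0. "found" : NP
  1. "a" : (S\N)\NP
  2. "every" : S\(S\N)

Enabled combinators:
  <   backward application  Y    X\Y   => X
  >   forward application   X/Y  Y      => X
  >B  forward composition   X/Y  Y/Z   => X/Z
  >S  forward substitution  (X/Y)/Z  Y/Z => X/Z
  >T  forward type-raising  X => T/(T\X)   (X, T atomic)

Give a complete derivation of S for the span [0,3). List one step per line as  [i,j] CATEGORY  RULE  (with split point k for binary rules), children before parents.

[0,3] S   <
  [0,2] S\N   <
    [0,1] "found" : NP
    [1,2] "a" : (S\N)\NP
  [2,3] "every" : S\(S\N)

[0,1] NP  lex  "found"
[1,2] (S\N)\NP  lex  "a"
[0,2] S\N  <  k=1
[2,3] S\(S\N)  lex  "every"
[0,3] S  <  k=2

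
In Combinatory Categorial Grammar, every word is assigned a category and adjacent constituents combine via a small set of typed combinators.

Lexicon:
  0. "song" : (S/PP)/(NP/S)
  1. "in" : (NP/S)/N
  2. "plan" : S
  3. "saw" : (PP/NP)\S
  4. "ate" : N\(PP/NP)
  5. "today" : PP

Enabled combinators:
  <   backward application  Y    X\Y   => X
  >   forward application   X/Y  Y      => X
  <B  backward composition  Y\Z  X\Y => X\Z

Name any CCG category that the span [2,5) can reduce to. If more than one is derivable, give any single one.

N

[0,6] S   >
  [0,5] S/PP   >
    [0,1] "song" : (S/PP)/(NP/S)
    [1,5] NP/S   >
      [1,2] "in" : (NP/S)/N
      [2,5] N   <
        [2,4] PP/NP   <
          [2,3] "plan" : S
          [3,4] "saw" : (PP/NP)\S
        [4,5] "ate" : N\(PP/NP)
  [5,6] "today" : PP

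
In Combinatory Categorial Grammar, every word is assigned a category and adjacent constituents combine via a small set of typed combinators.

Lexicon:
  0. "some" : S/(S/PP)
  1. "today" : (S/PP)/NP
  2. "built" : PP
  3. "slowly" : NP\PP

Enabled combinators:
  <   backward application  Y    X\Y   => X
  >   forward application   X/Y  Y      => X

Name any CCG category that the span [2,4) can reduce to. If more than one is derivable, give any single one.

[0,4] S   >
  [0,1] "some" : S/(S/PP)
  [1,4] S/PP   >
    [1,2] "today" : (S/PP)/NP
    [2,4] NP   <
      [2,3] "built" : PP
      [3,4] "slowly" : NP\PP

NP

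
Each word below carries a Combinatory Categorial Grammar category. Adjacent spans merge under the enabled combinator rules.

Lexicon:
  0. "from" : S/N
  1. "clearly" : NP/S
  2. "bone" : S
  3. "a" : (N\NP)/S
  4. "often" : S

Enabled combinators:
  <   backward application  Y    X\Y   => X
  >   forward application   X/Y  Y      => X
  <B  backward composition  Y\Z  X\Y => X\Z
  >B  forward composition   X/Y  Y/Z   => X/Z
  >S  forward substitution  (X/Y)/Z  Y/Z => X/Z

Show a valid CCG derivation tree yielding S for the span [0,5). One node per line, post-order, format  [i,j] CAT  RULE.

[0,1] S/N  lex  "from"
[1,2] NP/S  lex  "clearly"
[2,3] S  lex  "bone"
[1,3] NP  >  k=2
[3,4] (N\NP)/S  lex  "a"
[4,5] S  lex  "often"
[3,5] N\NP  >  k=4
[1,5] N  <  k=3
[0,5] S  >  k=1

[0,5] S   >
  [0,1] "from" : S/N
  [1,5] N   <
    [1,3] NP   >
      [1,2] "clearly" : NP/S
      [2,3] "bone" : S
    [3,5] N\NP   >
      [3,4] "a" : (N\NP)/S
      [4,5] "often" : S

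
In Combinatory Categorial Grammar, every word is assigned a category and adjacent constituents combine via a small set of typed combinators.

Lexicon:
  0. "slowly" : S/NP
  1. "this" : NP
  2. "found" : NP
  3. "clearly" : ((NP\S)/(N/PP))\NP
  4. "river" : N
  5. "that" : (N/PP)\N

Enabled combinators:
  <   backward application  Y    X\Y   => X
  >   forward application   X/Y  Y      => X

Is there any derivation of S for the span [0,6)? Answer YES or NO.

S/NP NP NP ((NP\S)/(N/PP))\NP N (N/PP)\N
CKY chart[0,6] = {NP}; S ∉ chart

NO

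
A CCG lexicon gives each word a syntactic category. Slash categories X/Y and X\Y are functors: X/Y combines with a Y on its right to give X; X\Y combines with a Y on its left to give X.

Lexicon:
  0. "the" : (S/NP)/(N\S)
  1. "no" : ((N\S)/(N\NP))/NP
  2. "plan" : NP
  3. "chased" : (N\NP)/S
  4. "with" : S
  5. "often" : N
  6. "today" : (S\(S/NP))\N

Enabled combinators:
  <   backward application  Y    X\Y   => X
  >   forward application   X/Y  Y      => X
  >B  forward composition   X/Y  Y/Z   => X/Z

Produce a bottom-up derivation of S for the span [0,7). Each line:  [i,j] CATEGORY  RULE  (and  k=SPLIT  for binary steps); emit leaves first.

[0,1] (S/NP)/(N\S)  lex  "the"
[1,2] ((N\S)/(N\NP))/NP  lex  "no"
[2,3] NP  lex  "plan"
[1,3] (N\S)/(N\NP)  >  k=2
[3,4] (N\NP)/S  lex  "chased"
[4,5] S  lex  "with"
[3,5] N\NP  >  k=4
[1,5] N\S  >  k=3
[0,5] S/NP  >  k=1
[5,6] N  lex  "often"
[6,7] (S\(S/NP))\N  lex  "today"
[5,7] S\(S/NP)  <  k=6
[0,7] S  <  k=5

[0,7] S   <
  [0,5] S/NP   >
    [0,1] "the" : (S/NP)/(N\S)
    [1,5] N\S   >
      [1,3] (N\S)/(N\NP)   >
        [1,2] "no" : ((N\S)/(N\NP))/NP
        [2,3] "plan" : NP
      [3,5] N\NP   >
        [3,4] "chased" : (N\NP)/S
        [4,5] "with" : S
  [5,7] S\(S/NP)   <
    [5,6] "often" : N
    [6,7] "today" : (S\(S/NP))\N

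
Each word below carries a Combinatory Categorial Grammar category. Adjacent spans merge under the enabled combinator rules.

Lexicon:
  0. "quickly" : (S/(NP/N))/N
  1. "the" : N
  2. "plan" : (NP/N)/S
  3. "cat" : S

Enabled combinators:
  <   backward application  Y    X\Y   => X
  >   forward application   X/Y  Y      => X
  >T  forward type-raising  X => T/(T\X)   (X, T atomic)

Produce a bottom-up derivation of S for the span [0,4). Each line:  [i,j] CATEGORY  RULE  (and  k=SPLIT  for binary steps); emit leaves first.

[0,1] (S/(NP/N))/N  lex  "quickly"
[1,2] N  lex  "the"
[0,2] S/(NP/N)  >  k=1
[2,3] (NP/N)/S  lex  "plan"
[3,4] S  lex  "cat"
[2,4] NP/N  >  k=3
[0,4] S  >  k=2

[0,4] S   >
  [0,2] S/(NP/N)   >
    [0,1] "quickly" : (S/(NP/N))/N
    [1,2] "the" : N
  [2,4] NP/N   >
    [2,3] "plan" : (NP/N)/S
    [3,4] "cat" : S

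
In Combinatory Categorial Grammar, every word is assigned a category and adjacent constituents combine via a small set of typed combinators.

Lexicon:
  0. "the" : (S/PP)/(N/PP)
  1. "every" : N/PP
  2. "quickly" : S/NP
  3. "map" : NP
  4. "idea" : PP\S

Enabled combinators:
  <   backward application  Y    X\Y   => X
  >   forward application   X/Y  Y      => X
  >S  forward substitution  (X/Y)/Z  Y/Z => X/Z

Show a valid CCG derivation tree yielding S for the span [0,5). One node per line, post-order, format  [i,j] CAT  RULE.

[0,1] (S/PP)/(N/PP)  lex  "the"
[1,2] N/PP  lex  "every"
[0,2] S/PP  >  k=1
[2,3] S/NP  lex  "quickly"
[3,4] NP  lex  "map"
[2,4] S  >  k=3
[4,5] PP\S  lex  "idea"
[2,5] PP  <  k=4
[0,5] S  >  k=2

[0,5] S   >
  [0,2] S/PP   >
    [0,1] "the" : (S/PP)/(N/PP)
    [1,2] "every" : N/PP
  [2,5] PP   <
    [2,4] S   >
      [2,3] "quickly" : S/NP
      [3,4] "map" : NP
    [4,5] "idea" : PP\S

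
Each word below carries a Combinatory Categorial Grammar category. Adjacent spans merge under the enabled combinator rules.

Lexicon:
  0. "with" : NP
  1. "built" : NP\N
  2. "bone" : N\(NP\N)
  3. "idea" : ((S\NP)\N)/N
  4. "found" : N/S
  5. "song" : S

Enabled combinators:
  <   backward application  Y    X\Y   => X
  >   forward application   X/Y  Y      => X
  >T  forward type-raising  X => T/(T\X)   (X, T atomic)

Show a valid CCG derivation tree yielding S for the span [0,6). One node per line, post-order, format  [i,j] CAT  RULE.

[0,1] NP  lex  "with"
[1,2] NP\N  lex  "built"
[2,3] N\(NP\N)  lex  "bone"
[1,3] N  <  k=2
[3,4] ((S\NP)\N)/N  lex  "idea"
[4,5] N/S  lex  "found"
[5,6] S  lex  "song"
[4,6] N  >  k=5
[3,6] (S\NP)\N  >  k=4
[1,6] S\NP  <  k=3
[0,6] S  <  k=1

[0,6] S   <
  [0,1] "with" : NP
  [1,6] S\NP   <
    [1,3] N   <
      [1,2] "built" : NP\N
      [2,3] "bone" : N\(NP\N)
    [3,6] (S\NP)\N   >
      [3,4] "idea" : ((S\NP)\N)/N
      [4,6] N   >
        [4,5] "found" : N/S
        [5,6] "song" : S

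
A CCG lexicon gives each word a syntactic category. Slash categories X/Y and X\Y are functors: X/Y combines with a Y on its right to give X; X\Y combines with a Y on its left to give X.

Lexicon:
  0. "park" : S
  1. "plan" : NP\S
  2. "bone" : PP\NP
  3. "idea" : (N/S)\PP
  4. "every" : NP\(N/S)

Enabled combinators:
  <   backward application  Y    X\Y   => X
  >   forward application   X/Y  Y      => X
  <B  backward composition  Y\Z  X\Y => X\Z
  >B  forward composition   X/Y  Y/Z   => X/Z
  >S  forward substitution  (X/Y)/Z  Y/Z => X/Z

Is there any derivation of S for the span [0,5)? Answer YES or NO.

S NP\S PP\NP (N/S)\PP NP\(N/S)
CKY chart[0,5] = {NP}; S ∉ chart

NO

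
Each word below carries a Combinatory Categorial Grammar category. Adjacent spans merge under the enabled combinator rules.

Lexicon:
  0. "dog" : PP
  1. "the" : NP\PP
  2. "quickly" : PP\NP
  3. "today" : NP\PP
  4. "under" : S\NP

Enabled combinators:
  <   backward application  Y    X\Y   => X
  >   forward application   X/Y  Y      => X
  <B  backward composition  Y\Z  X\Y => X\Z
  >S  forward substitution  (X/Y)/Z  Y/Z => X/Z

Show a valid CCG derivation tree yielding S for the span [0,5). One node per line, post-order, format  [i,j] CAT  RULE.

[0,5] S   <
  [0,3] PP   <
    [0,2] NP   <
      [0,1] "dog" : PP
      [1,2] "the" : NP\PP
    [2,3] "quickly" : PP\NP
  [3,5] S\PP   <B
    [3,4] "today" : NP\PP
    [4,5] "under" : S\NP

[0,1] PP  lex  "dog"
[1,2] NP\PP  lex  "the"
[0,2] NP  <  k=1
[2,3] PP\NP  lex  "quickly"
[0,3] PP  <  k=2
[3,4] NP\PP  lex  "today"
[4,5] S\NP  lex  "under"
[3,5] S\PP  <B  k=4
[0,5] S  <  k=3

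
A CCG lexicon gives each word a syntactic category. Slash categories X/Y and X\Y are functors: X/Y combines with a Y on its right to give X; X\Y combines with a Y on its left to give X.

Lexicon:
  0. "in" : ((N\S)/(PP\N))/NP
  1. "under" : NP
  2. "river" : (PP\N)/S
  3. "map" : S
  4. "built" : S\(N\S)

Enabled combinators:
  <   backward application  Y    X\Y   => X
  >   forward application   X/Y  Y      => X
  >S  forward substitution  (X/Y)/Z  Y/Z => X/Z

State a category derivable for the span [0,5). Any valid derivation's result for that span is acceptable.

S

[0,5] S   <
  [0,4] N\S   >
    [0,2] (N\S)/(PP\N)   >
      [0,1] "in" : ((N\S)/(PP\N))/NP
      [1,2] "under" : NP
    [2,4] PP\N   >
      [2,3] "river" : (PP\N)/S
      [3,4] "map" : S
  [4,5] "built" : S\(N\S)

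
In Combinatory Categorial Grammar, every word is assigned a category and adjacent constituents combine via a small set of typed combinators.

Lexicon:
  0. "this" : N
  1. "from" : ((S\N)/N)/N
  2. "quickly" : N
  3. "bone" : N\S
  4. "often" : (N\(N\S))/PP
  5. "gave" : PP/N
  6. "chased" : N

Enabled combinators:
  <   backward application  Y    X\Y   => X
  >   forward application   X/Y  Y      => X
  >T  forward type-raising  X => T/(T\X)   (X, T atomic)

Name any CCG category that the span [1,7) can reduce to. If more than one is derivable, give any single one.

S\N

[0,7] S   >
  [0,1] S/(S\N)   >T
    [0,1] "this" : N
  [1,7] S\N   >
    [1,3] (S\N)/N   >
      [1,2] "from" : ((S\N)/N)/N
      [2,3] "quickly" : N
    [3,7] N   <
      [3,4] "bone" : N\S
      [4,7] N\(N\S)   >
        [4,5] "often" : (N\(N\S))/PP
        [5,7] PP   >
          [5,6] "gave" : PP/N
          [6,7] "chased" : N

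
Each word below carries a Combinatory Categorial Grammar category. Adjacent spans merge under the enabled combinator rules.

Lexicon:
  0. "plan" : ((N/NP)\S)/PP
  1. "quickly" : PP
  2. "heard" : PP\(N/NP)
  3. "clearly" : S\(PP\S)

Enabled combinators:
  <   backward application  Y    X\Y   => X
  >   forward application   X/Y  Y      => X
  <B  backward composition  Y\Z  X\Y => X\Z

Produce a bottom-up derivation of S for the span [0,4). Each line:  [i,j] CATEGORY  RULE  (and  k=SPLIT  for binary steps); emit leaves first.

[0,1] ((N/NP)\S)/PP  lex  "plan"
[1,2] PP  lex  "quickly"
[0,2] (N/NP)\S  >  k=1
[2,3] PP\(N/NP)  lex  "heard"
[0,3] PP\S  <B  k=2
[3,4] S\(PP\S)  lex  "clearly"
[0,4] S  <  k=3

[0,4] S   <
  [0,3] PP\S   <B
    [0,2] (N/NP)\S   >
      [0,1] "plan" : ((N/NP)\S)/PP
      [1,2] "quickly" : PP
    [2,3] "heard" : PP\(N/NP)
  [3,4] "clearly" : S\(PP\S)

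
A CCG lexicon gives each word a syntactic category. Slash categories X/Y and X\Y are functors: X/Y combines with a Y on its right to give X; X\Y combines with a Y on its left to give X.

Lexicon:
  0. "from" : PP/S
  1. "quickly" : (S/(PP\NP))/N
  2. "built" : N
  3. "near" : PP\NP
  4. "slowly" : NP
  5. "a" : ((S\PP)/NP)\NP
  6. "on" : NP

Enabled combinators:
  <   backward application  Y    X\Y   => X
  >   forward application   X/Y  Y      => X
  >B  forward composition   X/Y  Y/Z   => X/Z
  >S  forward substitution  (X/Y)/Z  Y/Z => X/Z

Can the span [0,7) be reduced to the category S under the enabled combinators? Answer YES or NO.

[0,7] S   <
  [0,4] PP   >
    [0,1] "from" : PP/S
    [1,4] S   >
      [1,3] S/(PP\NP)   >
        [1,2] "quickly" : (S/(PP\NP))/N
        [2,3] "built" : N
      [3,4] "near" : PP\NP
  [4,7] S\PP   >
    [4,6] (S\PP)/NP   <
      [4,5] "slowly" : NP
      [5,6] "a" : ((S\PP)/NP)\NP
    [6,7] "on" : NP

YES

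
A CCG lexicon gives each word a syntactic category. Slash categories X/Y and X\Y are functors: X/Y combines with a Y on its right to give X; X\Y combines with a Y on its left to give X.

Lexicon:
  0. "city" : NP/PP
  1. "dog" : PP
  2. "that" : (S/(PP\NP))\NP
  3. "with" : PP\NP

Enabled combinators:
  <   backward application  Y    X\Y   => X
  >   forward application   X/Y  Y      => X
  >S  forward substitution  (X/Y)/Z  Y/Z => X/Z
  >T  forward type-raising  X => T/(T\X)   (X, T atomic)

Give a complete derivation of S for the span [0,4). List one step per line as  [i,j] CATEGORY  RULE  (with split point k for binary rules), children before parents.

[0,4] S   >
  [0,3] S/(PP\NP)   <
    [0,2] NP   >
      [0,1] "city" : NP/PP
      [1,2] "dog" : PP
    [2,3] "that" : (S/(PP\NP))\NP
  [3,4] "with" : PP\NP

[0,1] NP/PP  lex  "city"
[1,2] PP  lex  "dog"
[0,2] NP  >  k=1
[2,3] (S/(PP\NP))\NP  lex  "that"
[0,3] S/(PP\NP)  <  k=2
[3,4] PP\NP  lex  "with"
[0,4] S  >  k=3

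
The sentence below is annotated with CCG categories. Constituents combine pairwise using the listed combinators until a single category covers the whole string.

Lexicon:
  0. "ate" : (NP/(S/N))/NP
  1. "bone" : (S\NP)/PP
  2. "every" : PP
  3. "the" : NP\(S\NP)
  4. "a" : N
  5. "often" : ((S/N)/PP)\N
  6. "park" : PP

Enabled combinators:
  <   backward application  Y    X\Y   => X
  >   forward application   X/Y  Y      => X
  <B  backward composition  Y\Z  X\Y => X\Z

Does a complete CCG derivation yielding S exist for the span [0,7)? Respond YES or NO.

NO

(NP/(S/N))/NP (S\NP)/PP PP NP\(S\NP) N ((S/N)/PP)\N PP
CKY chart[0,7] = {NP}; S ∉ chart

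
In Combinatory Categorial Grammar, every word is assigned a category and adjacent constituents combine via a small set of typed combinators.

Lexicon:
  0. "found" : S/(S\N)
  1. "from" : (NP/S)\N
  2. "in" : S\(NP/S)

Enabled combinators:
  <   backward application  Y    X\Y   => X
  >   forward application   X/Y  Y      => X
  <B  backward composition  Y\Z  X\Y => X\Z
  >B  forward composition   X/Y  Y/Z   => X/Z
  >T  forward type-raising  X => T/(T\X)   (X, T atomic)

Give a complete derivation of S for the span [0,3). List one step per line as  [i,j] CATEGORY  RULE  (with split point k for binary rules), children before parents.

[0,3] S   >
  [0,1] "found" : S/(S\N)
  [1,3] S\N   <B
    [1,2] "from" : (NP/S)\N
    [2,3] "in" : S\(NP/S)

[0,1] S/(S\N)  lex  "found"
[1,2] (NP/S)\N  lex  "from"
[2,3] S\(NP/S)  lex  "in"
[1,3] S\N  <B  k=2
[0,3] S  >  k=1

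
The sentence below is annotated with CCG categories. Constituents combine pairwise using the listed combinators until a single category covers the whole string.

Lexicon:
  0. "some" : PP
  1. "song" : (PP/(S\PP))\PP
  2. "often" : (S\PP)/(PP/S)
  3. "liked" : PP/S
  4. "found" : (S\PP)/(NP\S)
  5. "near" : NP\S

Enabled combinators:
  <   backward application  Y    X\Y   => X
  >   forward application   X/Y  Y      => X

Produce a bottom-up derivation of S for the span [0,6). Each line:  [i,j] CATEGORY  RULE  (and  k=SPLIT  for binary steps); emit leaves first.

[0,1] PP  lex  "some"
[1,2] (PP/(S\PP))\PP  lex  "song"
[0,2] PP/(S\PP)  <  k=1
[2,3] (S\PP)/(PP/S)  lex  "often"
[3,4] PP/S  lex  "liked"
[2,4] S\PP  >  k=3
[0,4] PP  >  k=2
[4,5] (S\PP)/(NP\S)  lex  "found"
[5,6] NP\S  lex  "near"
[4,6] S\PP  >  k=5
[0,6] S  <  k=4

[0,6] S   <
  [0,4] PP   >
    [0,2] PP/(S\PP)   <
      [0,1] "some" : PP
      [1,2] "song" : (PP/(S\PP))\PP
    [2,4] S\PP   >
      [2,3] "often" : (S\PP)/(PP/S)
      [3,4] "liked" : PP/S
  [4,6] S\PP   >
    [4,5] "found" : (S\PP)/(NP\S)
    [5,6] "near" : NP\S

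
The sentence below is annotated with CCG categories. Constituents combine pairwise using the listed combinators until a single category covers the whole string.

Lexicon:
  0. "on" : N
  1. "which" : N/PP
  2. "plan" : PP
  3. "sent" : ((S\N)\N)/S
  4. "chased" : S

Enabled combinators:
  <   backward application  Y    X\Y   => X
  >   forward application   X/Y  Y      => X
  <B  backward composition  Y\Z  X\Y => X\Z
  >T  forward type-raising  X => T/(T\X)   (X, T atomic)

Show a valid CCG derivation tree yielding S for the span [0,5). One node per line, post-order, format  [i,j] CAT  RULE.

[0,1] N  lex  "on"
[1,2] N/PP  lex  "which"
[2,3] PP  lex  "plan"
[1,3] N  >  k=2
[3,4] ((S\N)\N)/S  lex  "sent"
[4,5] S  lex  "chased"
[3,5] (S\N)\N  >  k=4
[1,5] S\N  <  k=3
[0,5] S  <  k=1

[0,5] S   <
  [0,1] "on" : N
  [1,5] S\N   <
    [1,3] N   >
      [1,2] "which" : N/PP
      [2,3] "plan" : PP
    [3,5] (S\N)\N   >
      [3,4] "sent" : ((S\N)\N)/S
      [4,5] "chased" : S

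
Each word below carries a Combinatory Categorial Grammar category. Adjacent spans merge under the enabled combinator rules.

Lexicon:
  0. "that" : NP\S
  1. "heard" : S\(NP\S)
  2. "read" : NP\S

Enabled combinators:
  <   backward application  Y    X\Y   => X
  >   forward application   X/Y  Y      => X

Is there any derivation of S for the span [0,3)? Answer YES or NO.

NO

NP\S S\(NP\S) NP\S
CKY chart[0,3] = {NP}; S ∉ chart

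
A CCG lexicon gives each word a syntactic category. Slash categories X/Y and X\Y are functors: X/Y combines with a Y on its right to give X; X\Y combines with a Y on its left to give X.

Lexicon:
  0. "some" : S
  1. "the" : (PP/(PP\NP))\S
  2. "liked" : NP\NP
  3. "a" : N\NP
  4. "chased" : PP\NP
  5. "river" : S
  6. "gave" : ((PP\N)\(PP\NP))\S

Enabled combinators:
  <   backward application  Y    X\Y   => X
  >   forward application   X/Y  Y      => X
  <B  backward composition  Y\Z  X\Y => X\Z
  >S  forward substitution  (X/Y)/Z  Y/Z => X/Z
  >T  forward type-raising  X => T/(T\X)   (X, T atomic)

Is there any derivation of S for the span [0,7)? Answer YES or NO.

NO

S (PP/(PP\NP))\S NP\NP N\NP PP\NP S ((PP\N)\(PP\NP))\S
CKY chart[0,7] = {N/(N\PP), NP/(NP\PP), PP, PP/(PP\PP), S/(S\PP)}; S ∉ chart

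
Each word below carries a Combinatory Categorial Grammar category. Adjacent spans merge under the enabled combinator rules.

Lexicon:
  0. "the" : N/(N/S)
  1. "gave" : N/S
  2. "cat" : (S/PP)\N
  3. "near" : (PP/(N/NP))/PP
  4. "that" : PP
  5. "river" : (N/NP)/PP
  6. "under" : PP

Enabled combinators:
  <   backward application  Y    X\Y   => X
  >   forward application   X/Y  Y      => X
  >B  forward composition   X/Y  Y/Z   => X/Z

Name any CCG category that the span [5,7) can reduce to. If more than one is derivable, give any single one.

[0,7] S   >
  [0,3] S/PP   <
    [0,2] N   >
      [0,1] "the" : N/(N/S)
      [1,2] "gave" : N/S
    [2,3] "cat" : (S/PP)\N
  [3,7] PP   >
    [3,5] PP/(N/NP)   >
      [3,4] "near" : (PP/(N/NP))/PP
      [4,5] "that" : PP
    [5,7] N/NP   >
      [5,6] "river" : (N/NP)/PP
      [6,7] "under" : PP

N/NP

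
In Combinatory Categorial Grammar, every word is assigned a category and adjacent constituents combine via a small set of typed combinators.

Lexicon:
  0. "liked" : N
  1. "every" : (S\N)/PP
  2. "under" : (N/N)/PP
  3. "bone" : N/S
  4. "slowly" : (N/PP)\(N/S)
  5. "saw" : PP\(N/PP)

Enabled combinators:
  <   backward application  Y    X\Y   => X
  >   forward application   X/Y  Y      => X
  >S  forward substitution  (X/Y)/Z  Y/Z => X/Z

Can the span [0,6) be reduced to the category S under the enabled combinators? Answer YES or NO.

[0,6] S   <
  [0,1] "liked" : N
  [1,6] S\N   >
    [1,2] "every" : (S\N)/PP
    [2,6] PP   <
      [2,5] N/PP   >S
        [2,3] "under" : (N/N)/PP
        [3,5] N/PP   <
          [3,4] "bone" : N/S
          [4,5] "slowly" : (N/PP)\(N/S)
      [5,6] "saw" : PP\(N/PP)

YES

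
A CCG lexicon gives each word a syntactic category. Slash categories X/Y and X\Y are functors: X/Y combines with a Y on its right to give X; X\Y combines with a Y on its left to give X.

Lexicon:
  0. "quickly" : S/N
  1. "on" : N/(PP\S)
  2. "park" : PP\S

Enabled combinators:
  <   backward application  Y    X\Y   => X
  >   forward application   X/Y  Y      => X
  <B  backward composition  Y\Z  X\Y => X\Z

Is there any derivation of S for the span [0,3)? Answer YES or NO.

[0,3] S   >
  [0,1] "quickly" : S/N
  [1,3] N   >
    [1,2] "on" : N/(PP\S)
    [2,3] "park" : PP\S

YES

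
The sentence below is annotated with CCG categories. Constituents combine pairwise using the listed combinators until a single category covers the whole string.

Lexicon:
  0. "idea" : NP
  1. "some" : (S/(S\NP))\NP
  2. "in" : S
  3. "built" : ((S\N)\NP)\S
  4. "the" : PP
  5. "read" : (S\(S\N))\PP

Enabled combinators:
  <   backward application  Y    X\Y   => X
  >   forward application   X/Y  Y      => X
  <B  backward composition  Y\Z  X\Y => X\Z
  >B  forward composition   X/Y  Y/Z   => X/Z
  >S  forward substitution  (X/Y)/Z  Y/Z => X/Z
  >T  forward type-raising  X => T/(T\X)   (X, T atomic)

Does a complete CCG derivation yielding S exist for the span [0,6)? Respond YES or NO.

[0,6] S   >
  [0,2] S/(S\NP)   <
    [0,1] "idea" : NP
    [1,2] "some" : (S/(S\NP))\NP
  [2,6] S\NP   <B
    [2,4] (S\N)\NP   <
      [2,3] "in" : S
      [3,4] "built" : ((S\N)\NP)\S
    [4,6] S\(S\N)   <
      [4,5] "the" : PP
      [5,6] "read" : (S\(S\N))\PP

YES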